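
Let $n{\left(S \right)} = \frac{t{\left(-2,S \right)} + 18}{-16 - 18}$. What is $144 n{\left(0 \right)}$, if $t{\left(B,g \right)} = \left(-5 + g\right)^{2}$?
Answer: $- \frac{3096}{17} \approx -182.12$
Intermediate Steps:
$n{\left(S \right)} = - \frac{9}{17} - \frac{\left(-5 + S\right)^{2}}{34}$ ($n{\left(S \right)} = \frac{\left(-5 + S\right)^{2} + 18}{-16 - 18} = \frac{18 + \left(-5 + S\right)^{2}}{-34} = \left(18 + \left(-5 + S\right)^{2}\right) \left(- \frac{1}{34}\right) = - \frac{9}{17} - \frac{\left(-5 + S\right)^{2}}{34}$)
$144 n{\left(0 \right)} = 144 \left(- \frac{9}{17} - \frac{\left(-5 + 0\right)^{2}}{34}\right) = 144 \left(- \frac{9}{17} - \frac{\left(-5\right)^{2}}{34}\right) = 144 \left(- \frac{9}{17} - \frac{25}{34}\right) = 144 \left(- \frac{43}{34}\right) = - \frac{3096}{17}$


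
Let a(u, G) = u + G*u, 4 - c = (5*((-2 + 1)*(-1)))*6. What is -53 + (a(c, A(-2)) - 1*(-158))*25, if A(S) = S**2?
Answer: 647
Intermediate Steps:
c = -26 (c = 4 - 5*((-2 + 1)*(-1))*6 = 4 - 5*(-1*(-1))*6 = 4 - 5*1*6 = 4 - 5*6 = 4 - 1*30 = 4 - 30 = -26)
-53 + (a(c, A(-2)) - 1*(-158))*25 = -53 + (-26*(1 + (-2)**2) - 1*(-158))*25 = -53 + (-26*(1 + 4) + 158)*25 = -53 + (-26*5 + 158)*25 = -53 + (-130 + 158)*25 = -53 + 28*25 = -53 + 700 = 647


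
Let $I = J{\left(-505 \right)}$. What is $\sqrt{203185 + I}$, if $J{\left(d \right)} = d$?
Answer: $6 \sqrt{5630} \approx 450.2$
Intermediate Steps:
$I = -505$
$\sqrt{203185 + I} = \sqrt{203185 - 505} = \sqrt{202680} = 6 \sqrt{5630}$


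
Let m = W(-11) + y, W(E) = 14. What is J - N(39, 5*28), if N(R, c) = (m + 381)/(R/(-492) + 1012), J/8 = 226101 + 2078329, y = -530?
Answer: 611890693468/33191 ≈ 1.8435e+7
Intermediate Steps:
J = 18435440 (J = 8*(226101 + 2078329) = 8*2304430 = 18435440)
m = -516 (m = 14 - 530 = -516)
N(R, c) = -135/(1012 - R/492) (N(R, c) = (-516 + 381)/(R/(-492) + 1012) = -135/(R*(-1/492) + 1012) = -135/(-R/492 + 1012) = -135/(1012 - R/492))
J - N(39, 5*28) = 18435440 - 66420/(-497904 + 39) = 18435440 - 66420/(-497865) = 18435440 - 66420*(-1)/497865 = 18435440 - 1*(-4428/33191) = 18435440 + 4428/33191 = 611890693468/33191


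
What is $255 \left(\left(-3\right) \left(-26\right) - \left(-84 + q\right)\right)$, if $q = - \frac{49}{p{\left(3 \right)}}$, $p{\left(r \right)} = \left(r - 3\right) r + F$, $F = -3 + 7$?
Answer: $\frac{177735}{4} \approx 44434.0$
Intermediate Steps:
$F = 4$
$p{\left(r \right)} = 4 + r \left(-3 + r\right)$ ($p{\left(r \right)} = \left(r - 3\right) r + 4 = \left(-3 + r\right) r + 4 = r \left(-3 + r\right) + 4 = 4 + r \left(-3 + r\right)$)
$q = - \frac{49}{4}$ ($q = - \frac{49}{4 + 3^{2} - 9} = - \frac{49}{4 + 9 - 9} = - \frac{49}{4} \approx -12.25$)
$255 \left(\left(-3\right) \left(-26\right) - \left(-84 + q\right)\right) = 255 \left(\left(-3\right) \left(-26\right) + \left(84 - - \frac{49}{4}\right)\right) = 255 \left(78 + \left(84 + \frac{49}{4}\right)\right) = 255 \left(78 + \frac{385}{4}\right) = 255 \cdot \frac{697}{4} = \frac{177735}{4}$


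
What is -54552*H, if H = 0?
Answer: 0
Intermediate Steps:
-54552*H = -54552*0 = 0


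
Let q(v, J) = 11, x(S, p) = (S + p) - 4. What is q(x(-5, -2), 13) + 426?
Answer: 437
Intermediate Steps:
x(S, p) = -4 + S + p
q(x(-5, -2), 13) + 426 = 11 + 426 = 437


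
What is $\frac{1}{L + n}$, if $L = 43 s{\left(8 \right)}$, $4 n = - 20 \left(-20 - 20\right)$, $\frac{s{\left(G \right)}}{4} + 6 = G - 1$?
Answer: $\frac{1}{372} \approx 0.0026882$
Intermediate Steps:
$s{\left(G \right)} = -28 + 4 G$ ($s{\left(G \right)} = -24 + 4 \left(G - 1\right) = -24 + 4 \left(-1 + G\right) = -24 + \left(-4 + 4 G\right) = -28 + 4 G$)
$n = 200$ ($n = \frac{\left(-20\right) \left(-20 - 20\right)}{4} = \frac{\left(-20\right) \left(-40\right)}{4} = \frac{1}{4} \cdot 800 = 200$)
$L = 172$ ($L = 43 \left(-28 + 4 \cdot 8\right) = 43 \left(-28 + 32\right) = 43 \cdot 4 = 172$)
$\frac{1}{L + n} = \frac{1}{172 + 200} = \frac{1}{372}$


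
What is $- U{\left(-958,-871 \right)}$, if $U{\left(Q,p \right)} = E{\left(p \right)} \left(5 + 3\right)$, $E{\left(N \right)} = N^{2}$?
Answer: $-6069128$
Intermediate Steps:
$U{\left(Q,p \right)} = 8 p^{2}$ ($U{\left(Q,p \right)} = p^{2} \left(5 + 3\right) = p^{2} \cdot 8 = 8 p^{2}$)
$- U{\left(-958,-871 \right)} = - 8 \left(-871\right)^{2} = - 8 \cdot 758641 = \left(-1\right) 6069128 = -6069128$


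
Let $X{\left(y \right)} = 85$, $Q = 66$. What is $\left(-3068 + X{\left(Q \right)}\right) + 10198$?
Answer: $7215$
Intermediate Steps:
$\left(-3068 + X{\left(Q \right)}\right) + 10198 = \left(-3068 + 85\right) + 10198 = -2983 + 10198 = 7215$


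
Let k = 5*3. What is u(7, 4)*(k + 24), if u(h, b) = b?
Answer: 156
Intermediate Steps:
k = 15
u(7, 4)*(k + 24) = 4*(15 + 24) = 4*39 = 156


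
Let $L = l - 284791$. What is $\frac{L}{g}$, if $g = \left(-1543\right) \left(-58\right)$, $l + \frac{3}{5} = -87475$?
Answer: $- \frac{1861333}{447470} \approx -4.1597$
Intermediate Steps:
$l = - \frac{437378}{5}$ ($l = - \frac{3}{5} - 87475 = - \frac{437378}{5} \approx -87476.0$)
$L = - \frac{1861333}{5}$ ($L = - \frac{437378}{5} - 284791 = - \frac{1861333}{5} \approx -3.7227 \cdot 10^{5}$)
$g = 89494$
$\frac{L}{g} = - \frac{1861333}{5 \cdot 89494} = \left(- \frac{1861333}{5}\right) \frac{1}{89494} = - \frac{1861333}{447470}$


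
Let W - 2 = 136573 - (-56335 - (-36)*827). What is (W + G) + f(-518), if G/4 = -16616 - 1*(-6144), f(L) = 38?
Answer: 121288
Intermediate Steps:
G = -41888 (G = 4*(-16616 - 1*(-6144)) = 4*(-16616 + 6144) = 4*(-10472) = -41888)
W = 163138 (W = 2 + (136573 - (-56335 - (-36)*827)) = 2 + (136573 - (-56335 - 1*(-29772))) = 2 + (136573 - (-56335 + 29772)) = 2 + (136573 - 1*(-26563)) = 2 + (136573 + 26563) = 2 + 163136 = 163138)
(W + G) + f(-518) = (163138 - 41888) + 38 = 121250 + 38 = 121288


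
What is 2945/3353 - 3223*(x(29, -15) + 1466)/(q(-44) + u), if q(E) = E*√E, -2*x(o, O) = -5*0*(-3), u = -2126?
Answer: 8423758979126/3860191545 - 103948196*I*√11/1151265 ≈ 2182.2 - 299.46*I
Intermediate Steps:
x(o, O) = 0 (x(o, O) = -(-5*0)*(-3)/2 = -0*(-3) = -½*0 = 0)
q(E) = E^(3/2)
2945/3353 - 3223*(x(29, -15) + 1466)/(q(-44) + u) = 2945/3353 - 3223*(0 + 1466)/((-44)^(3/2) - 2126) = 2945*(1/3353) - 3223*1466/(-88*I*√11 - 2126) = 2945/3353 - 3223*1466/(-2126 - 88*I*√11) = 2945/3353 - 3223/(-1063/733 - 44*I*√11/733)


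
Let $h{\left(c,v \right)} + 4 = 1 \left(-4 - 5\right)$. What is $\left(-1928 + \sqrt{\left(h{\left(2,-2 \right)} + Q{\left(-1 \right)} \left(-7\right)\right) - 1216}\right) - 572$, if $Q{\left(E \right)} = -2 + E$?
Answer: $-2500 + 2 i \sqrt{302} \approx -2500.0 + 34.756 i$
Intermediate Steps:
$h{\left(c,v \right)} = -13$ ($h{\left(c,v \right)} = -4 + 1 \left(-4 - 5\right) = -4 + 1 \left(-9\right) = -4 - 9 = -13$)
$\left(-1928 + \sqrt{\left(h{\left(2,-2 \right)} + Q{\left(-1 \right)} \left(-7\right)\right) - 1216}\right) - 572 = \left(-1928 + \sqrt{\left(-13 + \left(-2 - 1\right) \left(-7\right)\right) - 1216}\right) - 572 = \left(-1928 + \sqrt{\left(-13 - -21\right) - 1216}\right) - 572 = \left(-1928 + \sqrt{\left(-13 + 21\right) - 1216}\right) - 572 = \left(-1928 + \sqrt{8 - 1216}\right) - 572 = \left(-1928 + \sqrt{-1208}\right) - 572 = \left(-1928 + 2 i \sqrt{302}\right) - 572 = -2500 + 2 i \sqrt{302}$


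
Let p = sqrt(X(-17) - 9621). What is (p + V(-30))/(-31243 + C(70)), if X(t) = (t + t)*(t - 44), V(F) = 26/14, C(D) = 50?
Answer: -13/218351 - I*sqrt(7547)/31193 ≈ -5.9537e-5 - 0.002785*I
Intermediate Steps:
V(F) = 13/7 (V(F) = 26*(1/14) = 13/7)
X(t) = 2*t*(-44 + t) (X(t) = (2*t)*(-44 + t) = 2*t*(-44 + t))
p = I*sqrt(7547) (p = sqrt(2*(-17)*(-44 - 17) - 9621) = sqrt(2*(-17)*(-61) - 9621) = sqrt(2074 - 9621) = sqrt(-7547) = I*sqrt(7547) ≈ 86.874*I)
(p + V(-30))/(-31243 + C(70)) = (I*sqrt(7547) + 13/7)/(-31243 + 50) = (13/7 + I*sqrt(7547))/(-31193) = (13/7 + I*sqrt(7547))*(-1/31193) = -13/218351 - I*sqrt(7547)/31193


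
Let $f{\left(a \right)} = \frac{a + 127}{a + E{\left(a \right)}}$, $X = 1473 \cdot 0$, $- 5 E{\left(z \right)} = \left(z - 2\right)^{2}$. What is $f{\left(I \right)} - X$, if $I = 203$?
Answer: $- \frac{825}{19693} \approx -0.041893$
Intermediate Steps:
$E{\left(z \right)} = - \frac{\left(-2 + z\right)^{2}}{5}$ ($E{\left(z \right)} = - \frac{\left(z - 2\right)^{2}}{5} = - \frac{\left(-2 + z\right)^{2}}{5}$)
$X = 0$
$f{\left(a \right)} = \frac{127 + a}{a - \frac{\left(-2 + a\right)^{2}}{5}}$ ($f{\left(a \right)} = \frac{a + 127}{a - \frac{\left(-2 + a\right)^{2}}{5}} = \frac{127 + a}{a - \frac{\left(-2 + a\right)^{2}}{5}}$)
$f{\left(I \right)} - X = \frac{5 \left(127 + 203\right)}{- \left(-2 + 203\right)^{2} + 5 \cdot 203} - 0 = 5 \frac{1}{- 201^{2} + 1015} \cdot 330 + 0 = 5 \frac{1}{\left(-1\right) 40401 + 1015} \cdot 330 + 0 = 5 \frac{1}{-40401 + 1015} \cdot 330 + 0 = 5 \frac{1}{-39386} \cdot 330 + 0 = 5 \left(- \frac{1}{39386}\right) 330 + 0 = - \frac{825}{19693} + 0 = - \frac{825}{19693}$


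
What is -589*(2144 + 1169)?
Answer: -1951357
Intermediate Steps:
-589*(2144 + 1169) = -589*3313 = -1951357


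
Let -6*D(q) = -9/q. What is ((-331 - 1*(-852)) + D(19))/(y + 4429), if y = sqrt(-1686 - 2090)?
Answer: 87698629/745553046 - 79204*I*sqrt(59)/372776523 ≈ 0.11763 - 0.001632*I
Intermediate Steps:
D(q) = 3/(2*q) (D(q) = -(-3)/(2*q) = 3/(2*q))
y = 8*I*sqrt(59) (y = sqrt(-3776) = 8*I*sqrt(59) ≈ 61.449*I)
((-331 - 1*(-852)) + D(19))/(y + 4429) = ((-331 - 1*(-852)) + (3/2)/19)/(8*I*sqrt(59) + 4429) = ((-331 + 852) + (3/2)*(1/19))/(4429 + 8*I*sqrt(59)) = (521 + 3/38)/(4429 + 8*I*sqrt(59)) = 19801/(38*(4429 + 8*I*sqrt(59)))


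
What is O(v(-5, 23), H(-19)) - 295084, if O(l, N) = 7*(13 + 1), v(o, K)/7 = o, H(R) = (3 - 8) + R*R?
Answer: -294986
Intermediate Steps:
H(R) = -5 + R²
v(o, K) = 7*o
O(l, N) = 98 (O(l, N) = 7*14 = 98)
O(v(-5, 23), H(-19)) - 295084 = 98 - 295084 = -294986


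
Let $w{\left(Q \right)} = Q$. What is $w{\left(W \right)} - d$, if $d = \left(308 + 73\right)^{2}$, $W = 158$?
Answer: $-145003$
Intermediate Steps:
$d = 145161$ ($d = 381^{2} = 145161$)
$w{\left(W \right)} - d = 158 - 145161 = -145003$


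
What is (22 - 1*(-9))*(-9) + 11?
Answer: -268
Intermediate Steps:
(22 - 1*(-9))*(-9) + 11 = (22 + 9)*(-9) + 11 = 31*(-9) + 11 = -279 + 11 = -268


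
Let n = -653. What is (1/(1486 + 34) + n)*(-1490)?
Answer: 147891291/152 ≈ 9.7297e+5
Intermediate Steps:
(1/(1486 + 34) + n)*(-1490) = (1/(1486 + 34) - 653)*(-1490) = (1/1520 - 653)*(-1490) = -992559/1520*(-1490) = 147891291/152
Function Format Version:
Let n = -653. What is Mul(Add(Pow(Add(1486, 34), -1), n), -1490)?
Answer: Rational(147891291, 152) ≈ 9.7297e+5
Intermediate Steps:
Mul(Add(Pow(Add(1486, 34), -1), n), -1490) = Mul(Add(Pow(Add(1486, 34), -1), -653), -1490) = Mul(Add(Pow(1520, -1), -653), -1490) = Mul(Add(Rational(1, 1520), -653), -1490) = Mul(Rational(-992559, 1520), -1490) = Rational(147891291, 152)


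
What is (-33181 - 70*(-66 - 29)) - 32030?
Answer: -58561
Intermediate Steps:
(-33181 - 70*(-66 - 29)) - 32030 = (-33181 - 70*(-95)) - 32030 = (-33181 + 6650) - 32030 = -26531 - 32030 = -58561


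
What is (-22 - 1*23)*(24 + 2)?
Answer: -1170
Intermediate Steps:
(-22 - 1*23)*(24 + 2) = (-22 - 23)*26 = -45*26 = -1170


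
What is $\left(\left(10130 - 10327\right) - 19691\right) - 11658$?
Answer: $-31546$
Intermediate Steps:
$\left(\left(10130 - 10327\right) - 19691\right) - 11658 = \left(-197 - 19691\right) - 11658 = -19888 - 11658 = -31546$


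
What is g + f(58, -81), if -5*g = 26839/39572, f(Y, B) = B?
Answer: -16053499/197860 ≈ -81.136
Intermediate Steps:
g = -26839/197860 (g = -26839/(5*39572) = -⅕*26839/39572 = -26839/197860 ≈ -0.13565)
g + f(58, -81) = -26839/197860 - 81 = -16053499/197860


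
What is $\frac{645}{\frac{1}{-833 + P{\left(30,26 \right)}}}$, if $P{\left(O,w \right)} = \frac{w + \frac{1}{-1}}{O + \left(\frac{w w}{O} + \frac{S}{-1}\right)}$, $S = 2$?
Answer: $- \frac{407020155}{758} \approx -5.3697 \cdot 10^{5}$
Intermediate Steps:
$P{\left(O,w \right)} = \frac{-1 + w}{-2 + O + \frac{w^{2}}{O}}$ ($P{\left(O,w \right)} = \frac{w + \frac{1}{-1}}{O + \left(\frac{w w}{O} + \frac{2}{-1}\right)} = \frac{w - 1}{O + \left(\frac{w^{2}}{O} + 2 \left(-1\right)\right)} = \frac{-1 + w}{O - \left(2 - \frac{w^{2}}{O}\right)} = \frac{-1 + w}{-2 + O + \frac{w^{2}}{O}}$)
$\frac{645}{\frac{1}{-833 + P{\left(30,26 \right)}}} = \frac{645}{\frac{1}{-833 + \frac{30 \left(-1 + 26\right)}{30^{2} + 26^{2} - 60}}} = \frac{645}{\frac{1}{-833 + 30 \frac{1}{900 + 676 - 60} \cdot 25}} = \frac{645}{\frac{1}{-833 + 30 \cdot \frac{1}{1516} \cdot 25}} = \frac{645}{\frac{1}{-833 + \frac{375}{758}}} = \frac{645}{\frac{1}{- \frac{631039}{758}}} = \frac{645}{- \frac{758}{631039}} = 645 \left(- \frac{631039}{758}\right) = - \frac{407020155}{758}$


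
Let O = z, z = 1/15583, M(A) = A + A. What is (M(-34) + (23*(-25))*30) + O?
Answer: -269866393/15583 ≈ -17318.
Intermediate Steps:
M(A) = 2*A
z = 1/15583 ≈ 6.4173e-5
O = 1/15583 ≈ 6.4173e-5
(M(-34) + (23*(-25))*30) + O = (2*(-34) + (23*(-25))*30) + 1/15583 = (-68 - 575*30) + 1/15583 = (-68 - 17250) + 1/15583 = -17318 + 1/15583 = -269866393/15583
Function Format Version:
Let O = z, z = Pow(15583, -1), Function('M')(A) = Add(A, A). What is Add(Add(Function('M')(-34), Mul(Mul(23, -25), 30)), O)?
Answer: Rational(-269866393, 15583) ≈ -17318.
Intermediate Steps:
Function('M')(A) = Mul(2, A)
z = Rational(1, 15583) ≈ 6.4173e-5
O = Rational(1, 15583) ≈ 6.4173e-5
Add(Add(Function('M')(-34), Mul(Mul(23, -25), 30)), O) = Add(Add(Mul(2, -34), Mul(Mul(23, -25), 30)), Rational(1, 15583)) = Add(Add(-68, Mul(-575, 30)), Rational(1, 15583)) = Add(Add(-68, -17250), Rational(1, 15583)) = Add(-17318, Rational(1, 15583)) = Rational(-269866393, 15583)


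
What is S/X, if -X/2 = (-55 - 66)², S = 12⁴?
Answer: -10368/14641 ≈ -0.70815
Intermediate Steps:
S = 20736
X = -29282 (X = -2*(-55 - 66)² = -2*(-121)² = -2*14641 = -29282)
S/X = 20736/(-29282) = 20736*(-1/29282) = -10368/14641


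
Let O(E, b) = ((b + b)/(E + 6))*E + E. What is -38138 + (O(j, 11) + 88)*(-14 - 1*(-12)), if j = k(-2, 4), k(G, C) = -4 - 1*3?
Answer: -38608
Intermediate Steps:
k(G, C) = -7 (k(G, C) = -4 - 3 = -7)
j = -7
O(E, b) = E + 2*E*b/(6 + E) (O(E, b) = ((2*b)/(6 + E))*E + E = (2*b/(6 + E))*E + E = 2*E*b/(6 + E) + E = E + 2*E*b/(6 + E))
-38138 + (O(j, 11) + 88)*(-14 - 1*(-12)) = -38138 + (-7*(6 - 7 + 2*11)/(6 - 7) + 88)*(-14 - 1*(-12)) = -38138 + (-7*(6 - 7 + 22)/(-1) + 88)*(-14 + 12) = -38138 + (-7*(-1)*21 + 88)*(-2) = -38138 + (147 + 88)*(-2) = -38138 + 235*(-2) = -38138 - 470 = -38608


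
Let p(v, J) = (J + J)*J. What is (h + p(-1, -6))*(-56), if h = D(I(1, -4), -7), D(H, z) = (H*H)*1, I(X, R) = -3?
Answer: -4536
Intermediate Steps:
D(H, z) = H**2 (D(H, z) = H**2*1 = H**2)
h = 9 (h = (-3)**2 = 9)
p(v, J) = 2*J**2 (p(v, J) = (2*J)*J = 2*J**2)
(h + p(-1, -6))*(-56) = (9 + 2*(-6)**2)*(-56) = (9 + 2*36)*(-56) = (9 + 72)*(-56) = 81*(-56) = -4536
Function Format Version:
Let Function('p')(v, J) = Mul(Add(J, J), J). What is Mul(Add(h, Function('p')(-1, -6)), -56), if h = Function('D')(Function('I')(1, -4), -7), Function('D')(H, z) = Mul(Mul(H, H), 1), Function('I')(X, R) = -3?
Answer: -4536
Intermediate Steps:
Function('D')(H, z) = Pow(H, 2) (Function('D')(H, z) = Mul(Pow(H, 2), 1) = Pow(H, 2))
h = 9 (h = Pow(-3, 2) = 9)
Function('p')(v, J) = Mul(2, Pow(J, 2)) (Function('p')(v, J) = Mul(Mul(2, J), J) = Mul(2, Pow(J, 2)))
Mul(Add(h, Function('p')(-1, -6)), -56) = Mul(Add(9, Mul(2, Pow(-6, 2))), -56) = Mul(Add(9, Mul(2, 36)), -56) = Mul(Add(9, 72), -56) = Mul(81, -56) = -4536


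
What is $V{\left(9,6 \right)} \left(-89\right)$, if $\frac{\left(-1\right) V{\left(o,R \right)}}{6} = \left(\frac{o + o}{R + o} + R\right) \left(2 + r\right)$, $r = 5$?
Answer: $\frac{134568}{5} \approx 26914.0$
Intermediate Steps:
$V{\left(o,R \right)} = - 42 R - \frac{84 o}{R + o}$ ($V{\left(o,R \right)} = - 6 \left(\frac{o + o}{R + o} + R\right) \left(2 + 5\right) = - 6 \left(\frac{2 o}{R + o} + R\right) 7 = - 6 \left(R + \frac{2 o}{R + o}\right) 7 = - 6 \left(7 R + \frac{14 o}{R + o}\right) = - 42 R - \frac{84 o}{R + o}$)
$V{\left(9,6 \right)} \left(-89\right) = \frac{42 \left(- 6^{2} - 18 - 6 \cdot 9\right)}{6 + 9} \left(-89\right) = \frac{42 \left(\left(-1\right) 36 - 18 - 54\right)}{15} \left(-89\right) = 42 \cdot \frac{1}{15} \left(-36 - 18 - 54\right) \left(-89\right) = 42 \cdot \frac{1}{15} \left(-108\right) \left(-89\right) = \left(- \frac{1512}{5}\right) \left(-89\right) = \frac{134568}{5}$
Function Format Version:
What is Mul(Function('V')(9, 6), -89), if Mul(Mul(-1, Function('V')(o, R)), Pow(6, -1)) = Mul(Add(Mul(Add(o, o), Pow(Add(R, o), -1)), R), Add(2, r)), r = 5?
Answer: Rational(134568, 5) ≈ 26914.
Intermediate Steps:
Function('V')(o, R) = Add(Mul(-42, R), Mul(-84, o, Pow(Add(R, o), -1))) (Function('V')(o, R) = Mul(-6, Mul(Add(Mul(Add(o, o), Pow(Add(R, o), -1)), R), Add(2, 5))) = Mul(-6, Mul(Add(Mul(Mul(2, o), Pow(Add(R, o), -1)), R), 7)) = Mul(-6, Mul(Add(Mul(2, o, Pow(Add(R, o), -1)), R), 7)) = Mul(-6, Mul(Add(R, Mul(2, o, Pow(Add(R, o), -1))), 7)) = Mul(-6, Add(Mul(7, R), Mul(14, o, Pow(Add(R, o), -1)))) = Add(Mul(-42, R), Mul(-84, o, Pow(Add(R, o), -1))))
Mul(Function('V')(9, 6), -89) = Mul(Mul(42, Pow(Add(6, 9), -1), Add(Mul(-1, Pow(6, 2)), Mul(-2, 9), Mul(-1, 6, 9))), -89) = Mul(Mul(42, Pow(15, -1), Add(Mul(-1, 36), -18, -54)), -89) = Mul(Mul(42, Rational(1, 15), Add(-36, -18, -54)), -89) = Mul(Mul(42, Rational(1, 15), -108), -89) = Mul(Rational(-1512, 5), -89) = Rational(134568, 5)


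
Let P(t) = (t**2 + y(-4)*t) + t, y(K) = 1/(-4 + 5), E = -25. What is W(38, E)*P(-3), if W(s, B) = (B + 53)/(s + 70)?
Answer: 7/9 ≈ 0.77778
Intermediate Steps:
W(s, B) = (53 + B)/(70 + s)
y(K) = 1 (y(K) = 1/1 = 1)
P(t) = t**2 + 2*t (P(t) = (t**2 + 1*t) + t = (t**2 + t) + t = (t + t**2) + t = t**2 + 2*t)
W(38, E)*P(-3) = ((53 - 25)/(70 + 38))*(-3*(2 - 3)) = (28/108)*(-3*(-1)) = ((1/108)*28)*3 = (7/27)*3 = 7/9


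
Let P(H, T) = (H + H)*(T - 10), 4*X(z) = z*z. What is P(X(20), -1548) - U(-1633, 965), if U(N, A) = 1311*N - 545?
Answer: 1829808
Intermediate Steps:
U(N, A) = -545 + 1311*N
X(z) = z²/4 (X(z) = (z*z)/4 = z²/4)
P(H, T) = 2*H*(-10 + T) (P(H, T) = (2*H)*(-10 + T) = 2*H*(-10 + T))
P(X(20), -1548) - U(-1633, 965) = 2*((¼)*20²)*(-10 - 1548) - (-545 + 1311*(-1633)) = 2*((¼)*400)*(-1558) - (-545 - 2140863) = 2*100*(-1558) - 1*(-2141408) = -311600 + 2141408 = 1829808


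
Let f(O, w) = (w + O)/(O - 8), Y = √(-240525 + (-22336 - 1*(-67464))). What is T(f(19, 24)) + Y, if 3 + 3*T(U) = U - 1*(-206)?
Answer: 2276/33 + I*√195397 ≈ 68.97 + 442.04*I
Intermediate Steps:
Y = I*√195397 (Y = √(-240525 + (-22336 + 67464)) = √(-240525 + 45128) = √(-195397) = I*√195397 ≈ 442.04*I)
f(O, w) = (O + w)/(-8 + O)
T(U) = 203/3 + U/3 (T(U) = -1 + (U - 1*(-206))/3 = -1 + (U + 206)/3 = -1 + (206 + U)/3 = -1 + (206/3 + U/3) = 203/3 + U/3)
T(f(19, 24)) + Y = (203/3 + ((19 + 24)/(-8 + 19))/3) + I*√195397 = (203/3 + (43/11)/3) + I*√195397 = (203/3 + ((1/11)*43)/3) + I*√195397 = (203/3 + (⅓)*(43/11)) + I*√195397 = (203/3 + 43/33) + I*√195397 = 2276/33 + I*√195397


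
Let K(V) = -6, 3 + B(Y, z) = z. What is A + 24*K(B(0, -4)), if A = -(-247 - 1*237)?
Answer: 340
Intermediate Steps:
B(Y, z) = -3 + z
A = 484 (A = -(-247 - 237) = -1*(-484) = 484)
A + 24*K(B(0, -4)) = 484 + 24*(-6) = 484 - 144 = 340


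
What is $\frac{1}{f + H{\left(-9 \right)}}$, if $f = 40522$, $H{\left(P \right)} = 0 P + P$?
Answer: $\frac{1}{40513} \approx 2.4683 \cdot 10^{-5}$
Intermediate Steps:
$H{\left(P \right)} = P$ ($H{\left(P \right)} = 0 + P = P$)
$\frac{1}{f + H{\left(-9 \right)}} = \frac{1}{40522 - 9} = \frac{1}{40513}$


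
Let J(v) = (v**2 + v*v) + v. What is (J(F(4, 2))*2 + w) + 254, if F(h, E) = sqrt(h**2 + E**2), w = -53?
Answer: 281 + 4*sqrt(5) ≈ 289.94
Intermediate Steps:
F(h, E) = sqrt(E**2 + h**2)
J(v) = v + 2*v**2 (J(v) = (v**2 + v**2) + v = 2*v**2 + v = v + 2*v**2)
(J(F(4, 2))*2 + w) + 254 = ((sqrt(2**2 + 4**2)*(1 + 2*sqrt(2**2 + 4**2)))*2 - 53) + 254 = ((sqrt(4 + 16)*(1 + 2*sqrt(4 + 16)))*2 - 53) + 254 = ((sqrt(20)*(1 + 2*sqrt(20)))*2 - 53) + 254 = (((2*sqrt(5))*(1 + 2*(2*sqrt(5))))*2 - 53) + 254 = (((2*sqrt(5))*(1 + 4*sqrt(5)))*2 - 53) + 254 = ((2*sqrt(5)*(1 + 4*sqrt(5)))*2 - 53) + 254 = (4*sqrt(5)*(1 + 4*sqrt(5)) - 53) + 254 = (-53 + 4*sqrt(5)*(1 + 4*sqrt(5))) + 254 = 201 + 4*sqrt(5)*(1 + 4*sqrt(5))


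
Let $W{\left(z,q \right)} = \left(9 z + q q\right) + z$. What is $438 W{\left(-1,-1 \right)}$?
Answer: $-3942$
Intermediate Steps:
$W{\left(z,q \right)} = q^{2} + 10 z$ ($W{\left(z,q \right)} = \left(9 z + q^{2}\right) + z = \left(q^{2} + 9 z\right) + z = q^{2} + 10 z$)
$438 W{\left(-1,-1 \right)} = 438 \left(\left(-1\right)^{2} + 10 \left(-1\right)\right) = 438 \left(1 - 10\right) = 438 \left(-9\right) = -3942$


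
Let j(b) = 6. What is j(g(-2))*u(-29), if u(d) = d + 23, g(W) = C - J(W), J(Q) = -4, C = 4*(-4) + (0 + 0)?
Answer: -36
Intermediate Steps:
C = -16 (C = -16 + 0 = -16)
g(W) = -12 (g(W) = -16 - 1*(-4) = -16 + 4 = -12)
u(d) = 23 + d
j(g(-2))*u(-29) = 6*(23 - 29) = 6*(-6) = -36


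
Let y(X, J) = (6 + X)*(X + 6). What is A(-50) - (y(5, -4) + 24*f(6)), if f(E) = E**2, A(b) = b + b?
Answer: -1085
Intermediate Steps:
A(b) = 2*b
y(X, J) = (6 + X)**2 (y(X, J) = (6 + X)*(6 + X) = (6 + X)**2)
A(-50) - (y(5, -4) + 24*f(6)) = 2*(-50) - ((6 + 5)**2 + 24*6**2) = -100 - (11**2 + 24*36) = -100 - (121 + 864) = -100 - 1*985 = -100 - 985 = -1085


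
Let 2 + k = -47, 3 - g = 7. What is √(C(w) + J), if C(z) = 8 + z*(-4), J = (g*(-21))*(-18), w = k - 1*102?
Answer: 30*I ≈ 30.0*I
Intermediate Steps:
g = -4 (g = 3 - 1*7 = 3 - 7 = -4)
k = -49 (k = -2 - 47 = -49)
w = -151 (w = -49 - 1*102 = -49 - 102 = -151)
J = -1512 (J = -4*(-21)*(-18) = 84*(-18) = -1512)
C(z) = 8 - 4*z
√(C(w) + J) = √((8 - 4*(-151)) - 1512) = √((8 + 604) - 1512) = √(612 - 1512) = √(-900) = 30*I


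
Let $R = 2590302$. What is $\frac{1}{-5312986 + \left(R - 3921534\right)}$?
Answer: $- \frac{1}{6644218} \approx -1.5051 \cdot 10^{-7}$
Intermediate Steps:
$\frac{1}{-5312986 + \left(R - 3921534\right)} = \frac{1}{-5312986 + \left(2590302 - 3921534\right)} = \frac{1}{-5312986 - 1331232} = \frac{1}{-6644218} = - \frac{1}{6644218}$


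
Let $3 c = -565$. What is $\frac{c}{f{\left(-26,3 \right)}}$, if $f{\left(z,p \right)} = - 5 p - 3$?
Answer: $\frac{565}{54} \approx 10.463$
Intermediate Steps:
$f{\left(z,p \right)} = -3 - 5 p$
$c = - \frac{565}{3}$ ($c = \frac{1}{3} \left(-565\right) = - \frac{565}{3} \approx -188.33$)
$\frac{c}{f{\left(-26,3 \right)}} = - \frac{565}{3 \left(-3 - 15\right)} = - \frac{565}{3 \left(-18\right)} = \left(- \frac{565}{3}\right) \left(- \frac{1}{18}\right) = \frac{565}{54}$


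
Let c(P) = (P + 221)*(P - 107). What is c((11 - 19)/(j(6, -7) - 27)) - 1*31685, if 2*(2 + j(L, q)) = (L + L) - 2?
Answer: -497645/9 ≈ -55294.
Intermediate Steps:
j(L, q) = -3 + L (j(L, q) = -2 + ((L + L) - 2)/2 = -2 + (2*L - 2)/2 = -2 + (-2 + 2*L)/2 = -2 + (-1 + L) = -3 + L)
c(P) = (-107 + P)*(221 + P) (c(P) = (221 + P)*(-107 + P) = (-107 + P)*(221 + P))
c((11 - 19)/(j(6, -7) - 27)) - 1*31685 = (-23647 + ((11 - 19)/((-3 + 6) - 27))² + 114*((11 - 19)/((-3 + 6) - 27))) - 1*31685 = (-23647 + (-8/(3 - 27))² + 114*(-8/(3 - 27))) - 31685 = (-23647 + (-8/(-24))² + 114*(-8/(-24))) - 31685 = (-23647 + (-8*(-1/24))² + 114*(-8*(-1/24))) - 31685 = (-23647 + (⅓)² + 114*(⅓)) - 31685 = (-23647 + ⅑ + 38) - 31685 = -212480/9 - 31685 = -497645/9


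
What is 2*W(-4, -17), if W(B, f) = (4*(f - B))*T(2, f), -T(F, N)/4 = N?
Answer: -7072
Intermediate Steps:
T(F, N) = -4*N
W(B, f) = -4*f*(-4*B + 4*f) (W(B, f) = (4*(f - B))*(-4*f) = (-4*B + 4*f)*(-4*f) = -4*f*(-4*B + 4*f))
2*W(-4, -17) = 2*(16*(-17)*(-4 - 1*(-17))) = 2*(16*(-17)*(-4 + 17)) = 2*(16*(-17)*13) = 2*(-3536) = -7072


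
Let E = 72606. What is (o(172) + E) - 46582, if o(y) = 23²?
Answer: 26553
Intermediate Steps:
o(y) = 529
(o(172) + E) - 46582 = (529 + 72606) - 46582 = 73135 - 46582 = 26553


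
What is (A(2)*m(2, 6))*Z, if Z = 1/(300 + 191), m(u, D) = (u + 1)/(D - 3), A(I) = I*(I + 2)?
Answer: 8/491 ≈ 0.016293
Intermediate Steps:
A(I) = I*(2 + I)
m(u, D) = (1 + u)/(-3 + D)
Z = 1/491 ≈ 0.0020367
(A(2)*m(2, 6))*Z = ((2*(2 + 2))*((1 + 2)/(-3 + 6)))*(1/491) = ((2*4)*(3/3))*(1/491) = (8*((⅓)*3))*(1/491) = (8*1)*(1/491) = 8*(1/491) = 8/491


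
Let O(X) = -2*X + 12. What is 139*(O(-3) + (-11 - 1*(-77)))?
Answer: 11676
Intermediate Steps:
O(X) = 12 - 2*X
139*(O(-3) + (-11 - 1*(-77))) = 139*((12 - 2*(-3)) + (-11 - 1*(-77))) = 139*((12 + 6) + (-11 + 77)) = 139*(18 + 66) = 139*84 = 11676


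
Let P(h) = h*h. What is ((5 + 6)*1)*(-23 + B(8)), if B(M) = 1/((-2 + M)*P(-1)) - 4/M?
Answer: -770/3 ≈ -256.67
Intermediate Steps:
P(h) = h**2
B(M) = 1/(-2 + M) - 4/M (B(M) = 1/((-2 + M)*(-1)**2) - 4/M = 1/((-2 + M)*1) - 4/M = 1/(-2 + M) - 4/M)
((5 + 6)*1)*(-23 + B(8)) = ((5 + 6)*1)*(-23 + (8 - 3*8)/(8*(-2 + 8))) = (11*1)*(-23 + (1/8)*(8 - 24)/6) = 11*(-23 + (1/8)*(1/6)*(-16)) = 11*(-23 - 1/3) = 11*(-70/3) = -770/3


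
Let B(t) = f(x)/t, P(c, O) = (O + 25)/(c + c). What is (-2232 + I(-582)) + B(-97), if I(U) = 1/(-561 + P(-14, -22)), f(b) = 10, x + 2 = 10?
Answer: -3401654170/1523967 ≈ -2232.1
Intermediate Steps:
x = 8 (x = -2 + 10 = 8)
P(c, O) = (25 + O)/(2*c) (P(c, O) = (25 + O)/((2*c)) = (25 + O)*(1/(2*c)) = (25 + O)/(2*c))
B(t) = 10/t
I(U) = -28/15711 (I(U) = 1/(-561 + (1/2)*(25 - 22)/(-14)) = 1/(-561 + (1/2)*(-1/14)*3) = 1/(-561 - 3/28) = 1/(-15711/28) = -28/15711)
(-2232 + I(-582)) + B(-97) = (-2232 - 28/15711) + 10/(-97) = -35066980/15711 + 10*(-1/97) = -35066980/15711 - 10/97 = -3401654170/1523967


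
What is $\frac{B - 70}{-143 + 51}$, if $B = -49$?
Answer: $\frac{119}{92} \approx 1.2935$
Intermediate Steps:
$\frac{B - 70}{-143 + 51} = \frac{-49 - 70}{-143 + 51} = \frac{1}{-92} \left(-119\right) = \left(- \frac{1}{92}\right) \left(-119\right) = \frac{119}{92}$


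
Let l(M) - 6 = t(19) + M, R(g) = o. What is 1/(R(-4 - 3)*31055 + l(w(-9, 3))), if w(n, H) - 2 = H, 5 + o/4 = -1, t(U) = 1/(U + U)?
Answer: -38/28321741 ≈ -1.3417e-6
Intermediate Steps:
t(U) = 1/(2*U)
o = -24 (o = -20 + 4*(-1) = -20 - 4 = -24)
w(n, H) = 2 + H
R(g) = -24
l(M) = 229/38 + M (l(M) = 6 + ((½)/19 + M) = 6 + ((½)*(1/19) + M) = 6 + (1/38 + M) = 229/38 + M)
1/(R(-4 - 3)*31055 + l(w(-9, 3))) = 1/(-24*31055 + (229/38 + (2 + 3))) = 1/(-745320 + (229/38 + 5)) = 1/(-745320 + 419/38) = 1/(-28321741/38) = -38/28321741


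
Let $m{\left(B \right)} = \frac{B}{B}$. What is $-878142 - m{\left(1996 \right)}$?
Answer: $-878143$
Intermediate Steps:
$m{\left(B \right)} = 1$
$-878142 - m{\left(1996 \right)} = -878142 - 1 = -878143$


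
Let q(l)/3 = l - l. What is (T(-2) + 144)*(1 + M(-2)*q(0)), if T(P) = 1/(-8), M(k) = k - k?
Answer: 1151/8 ≈ 143.88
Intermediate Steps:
M(k) = 0
q(l) = 0 (q(l) = 3*(l - l) = 3*0 = 0)
T(P) = -⅛
(T(-2) + 144)*(1 + M(-2)*q(0)) = (-⅛ + 144)*(1 + 0*0) = 1151*(1 + 0)/8 = (1151/8)*1 = 1151/8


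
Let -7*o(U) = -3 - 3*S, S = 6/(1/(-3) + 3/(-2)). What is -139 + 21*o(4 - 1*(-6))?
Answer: -1754/11 ≈ -159.45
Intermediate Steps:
S = -36/11 (S = 6/(1*(-⅓) + 3*(-½)) = 6/(-⅓ - 3/2) = 6/(-11/6) = 6*(-6/11) = -36/11 ≈ -3.2727)
o(U) = -75/77 (o(U) = -(-3 - 3*(-36/11))/7 = -(-3 + 108/11)/7 = -⅐*75/11 = -75/77)
-139 + 21*o(4 - 1*(-6)) = -139 + 21*(-75/77) = -139 - 225/11 = -1754/11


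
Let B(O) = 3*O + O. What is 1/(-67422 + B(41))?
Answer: -1/67258 ≈ -1.4868e-5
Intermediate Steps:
B(O) = 4*O
1/(-67422 + B(41)) = 1/(-67422 + 4*41) = 1/(-67422 + 164) = 1/(-67258) = -1/67258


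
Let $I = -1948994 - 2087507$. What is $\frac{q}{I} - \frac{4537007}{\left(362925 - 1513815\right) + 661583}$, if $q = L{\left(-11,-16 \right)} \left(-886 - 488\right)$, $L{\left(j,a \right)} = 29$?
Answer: $\frac{2619018602747}{282155456401} \approx 9.2822$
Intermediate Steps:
$q = -39846$ ($q = 29 \left(-886 - 488\right) = 29 \left(-1374\right) = -39846$)
$I = -4036501$
$\frac{q}{I} - \frac{4537007}{\left(362925 - 1513815\right) + 661583} = - \frac{39846}{-4036501} - \frac{4537007}{\left(362925 - 1513815\right) + 661583} = \left(-39846\right) \left(- \frac{1}{4036501}\right) - \frac{4537007}{-1150890 + 661583} = \frac{39846}{4036501} - \frac{4537007}{-489307} = \frac{39846}{4036501} - - \frac{4537007}{489307} = \frac{39846}{4036501} + \frac{4537007}{489307} = \frac{2619018602747}{282155456401}$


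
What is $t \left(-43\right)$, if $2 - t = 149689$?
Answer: $6436541$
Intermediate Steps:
$t = -149687$ ($t = 2 - 149689 = -149687$)
$t \left(-43\right) = \left(-149687\right) \left(-43\right) = 6436541$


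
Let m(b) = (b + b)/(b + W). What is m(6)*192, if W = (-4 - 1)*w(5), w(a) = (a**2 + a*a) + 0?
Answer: -576/61 ≈ -9.4426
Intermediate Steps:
w(a) = 2*a**2 (w(a) = (a**2 + a**2) + 0 = 2*a**2 + 0 = 2*a**2)
W = -250 (W = (-4 - 1)*(2*5**2) = -10*25 = -5*50 = -250)
m(b) = 2*b/(-250 + b) (m(b) = (b + b)/(b - 250) = (2*b)/(-250 + b) = 2*b/(-250 + b))
m(6)*192 = (2*6/(-250 + 6))*192 = (2*6/(-244))*192 = (2*6*(-1/244))*192 = -3/61*192 = -576/61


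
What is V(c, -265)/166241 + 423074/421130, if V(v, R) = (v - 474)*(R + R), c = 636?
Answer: 17087011517/35004536165 ≈ 0.48814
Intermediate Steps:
V(v, R) = 2*R*(-474 + v) (V(v, R) = (-474 + v)*(2*R) = 2*R*(-474 + v))
V(c, -265)/166241 + 423074/421130 = (2*(-265)*(-474 + 636))/166241 + 423074/421130 = (2*(-265)*162)*(1/166241) + 423074*(1/421130) = -85860*1/166241 + 211537/210565 = -85860/166241 + 211537/210565 = 17087011517/35004536165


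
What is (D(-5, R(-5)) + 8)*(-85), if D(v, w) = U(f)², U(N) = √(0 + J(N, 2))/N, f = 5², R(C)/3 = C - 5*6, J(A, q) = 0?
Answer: -680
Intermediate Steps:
R(C) = -90 + 3*C (R(C) = 3*(C - 5*6) = 3*(C - 30) = 3*(-30 + C) = -90 + 3*C)
f = 25
U(N) = 0 (U(N) = √(0 + 0)/N = √0/N = 0/N = 0)
D(v, w) = 0 (D(v, w) = 0² = 0)
(D(-5, R(-5)) + 8)*(-85) = (0 + 8)*(-85) = 8*(-85) = -680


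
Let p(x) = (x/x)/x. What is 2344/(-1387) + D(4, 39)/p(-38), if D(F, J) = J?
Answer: -2057878/1387 ≈ -1483.7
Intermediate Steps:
p(x) = 1/x
2344/(-1387) + D(4, 39)/p(-38) = 2344/(-1387) + 39/(1/(-38)) = 2344*(-1/1387) + 39/(-1/38) = -2344/1387 + 39*(-38) = -2344/1387 - 1482 = -2057878/1387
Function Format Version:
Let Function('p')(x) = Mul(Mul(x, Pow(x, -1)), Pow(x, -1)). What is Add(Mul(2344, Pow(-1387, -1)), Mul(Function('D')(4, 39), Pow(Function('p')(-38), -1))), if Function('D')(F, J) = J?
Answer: Rational(-2057878, 1387) ≈ -1483.7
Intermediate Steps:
Function('p')(x) = Pow(x, -1) (Function('p')(x) = Mul(1, Pow(x, -1)) = Pow(x, -1))
Add(Mul(2344, Pow(-1387, -1)), Mul(Function('D')(4, 39), Pow(Function('p')(-38), -1))) = Add(Mul(2344, Pow(-1387, -1)), Mul(39, Pow(Pow(-38, -1), -1))) = Add(Mul(2344, Rational(-1, 1387)), Mul(39, Pow(Rational(-1, 38), -1))) = Add(Rational(-2344, 1387), Mul(39, -38)) = Add(Rational(-2344, 1387), -1482) = Rational(-2057878, 1387)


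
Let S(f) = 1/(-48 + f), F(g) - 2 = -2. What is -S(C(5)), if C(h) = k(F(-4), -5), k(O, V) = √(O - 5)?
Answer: 48/2309 + I*√5/2309 ≈ 0.020788 + 0.00096841*I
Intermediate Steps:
F(g) = 0 (F(g) = 2 - 2 = 0)
k(O, V) = √(-5 + O)
C(h) = I*√5 (C(h) = √(-5 + 0) = √(-5) = I*√5)
-S(C(5)) = -1/(-48 + I*√5)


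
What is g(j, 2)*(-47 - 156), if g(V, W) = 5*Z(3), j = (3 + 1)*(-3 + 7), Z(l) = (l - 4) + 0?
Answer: 1015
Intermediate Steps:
Z(l) = -4 + l (Z(l) = (-4 + l) + 0 = -4 + l)
j = 16 (j = 4*4 = 16)
g(V, W) = -5 (g(V, W) = 5*(-4 + 3) = 5*(-1) = -5)
g(j, 2)*(-47 - 156) = -5*(-47 - 156) = -5*(-203) = 1015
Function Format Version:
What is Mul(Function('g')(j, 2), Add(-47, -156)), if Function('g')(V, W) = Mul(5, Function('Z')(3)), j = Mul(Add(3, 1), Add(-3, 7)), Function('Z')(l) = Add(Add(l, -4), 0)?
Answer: 1015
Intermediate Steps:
Function('Z')(l) = Add(-4, l) (Function('Z')(l) = Add(Add(-4, l), 0) = Add(-4, l))
j = 16 (j = Mul(4, 4) = 16)
Function('g')(V, W) = -5 (Function('g')(V, W) = Mul(5, Add(-4, 3)) = Mul(5, -1) = -5)
Mul(Function('g')(j, 2), Add(-47, -156)) = Mul(-5, Add(-47, -156)) = Mul(-5, -203) = 1015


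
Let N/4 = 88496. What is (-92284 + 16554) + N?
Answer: 278254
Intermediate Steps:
N = 353984 (N = 4*88496 = 353984)
(-92284 + 16554) + N = (-92284 + 16554) + 353984 = -75730 + 353984 = 278254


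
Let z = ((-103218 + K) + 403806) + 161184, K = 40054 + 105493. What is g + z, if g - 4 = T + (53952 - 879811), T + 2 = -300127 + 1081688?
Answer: 563023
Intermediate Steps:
K = 145547
T = 781559 (T = -2 + (-300127 + 1081688) = -2 + 781561 = 781559)
g = -44296 (g = 4 + (781559 + (53952 - 879811)) = 4 + (781559 - 825859) = 4 - 44300 = -44296)
z = 607319 (z = ((-103218 + 145547) + 403806) + 161184 = (42329 + 403806) + 161184 = 446135 + 161184 = 607319)
g + z = -44296 + 607319 = 563023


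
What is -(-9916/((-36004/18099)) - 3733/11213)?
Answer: -503064790940/100928213 ≈ -4984.4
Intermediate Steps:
-(-9916/((-36004/18099)) - 3733/11213) = -(-9916/((-36004*1/18099)) - 3733*1/11213) = -(-9916/(-36004/18099) - 3733/11213) = -(-9916*(-18099/36004) - 3733/11213) = -(44867421/9001 - 3733/11213) = -1*503064790940/100928213 = -503064790940/100928213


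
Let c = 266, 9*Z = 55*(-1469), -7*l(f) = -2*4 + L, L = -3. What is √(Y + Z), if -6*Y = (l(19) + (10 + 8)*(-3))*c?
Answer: 2*I*√14969/3 ≈ 81.565*I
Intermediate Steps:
l(f) = 11/7 (l(f) = -(-2*4 - 3)/7 = -(-8 - 3)/7 = -⅐*(-11) = 11/7)
Z = -80795/9 (Z = (55*(-1469))/9 = (⅑)*(-80795) = -80795/9 ≈ -8977.2)
Y = 6973/3 (Y = -(11/7 + (10 + 8)*(-3))*266/6 = -(11/7 + 18*(-3))*266/6 = -(11/7 - 54)*266/6 = -(-367)*266/42 = -⅙*(-13946) = 6973/3 ≈ 2324.3)
√(Y + Z) = √(6973/3 - 80795/9) = √(-59876/9) = 2*I*√14969/3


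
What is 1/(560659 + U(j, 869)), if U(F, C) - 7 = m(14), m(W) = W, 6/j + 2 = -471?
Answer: 1/560680 ≈ 1.7835e-6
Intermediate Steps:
j = -6/473 (j = 6/(-2 - 471) = 6/(-473) = 6*(-1/473) = -6/473 ≈ -0.012685)
U(F, C) = 21 (U(F, C) = 7 + 14 = 21)
1/(560659 + U(j, 869)) = 1/(560659 + 21) = 1/560680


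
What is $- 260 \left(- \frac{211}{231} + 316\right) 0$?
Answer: $0$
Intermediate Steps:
$- 260 \left(- \frac{211}{231} + 316\right) 0 = \left(-260\right) \frac{72785}{231} \cdot 0 = \left(- \frac{18924100}{231}\right) 0 = 0$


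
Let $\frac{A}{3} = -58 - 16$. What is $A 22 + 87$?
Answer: $-4797$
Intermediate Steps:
$A = -222$ ($A = 3 \left(-58 - 16\right) = 3 \left(-74\right) = -222$)
$A 22 + 87 = \left(-222\right) 22 + 87 = -4884 + 87 = -4797$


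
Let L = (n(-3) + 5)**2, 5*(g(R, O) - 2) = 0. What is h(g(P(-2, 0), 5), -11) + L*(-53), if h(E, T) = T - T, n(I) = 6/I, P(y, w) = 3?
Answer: -477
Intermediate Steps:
g(R, O) = 2 (g(R, O) = 2 + (1/5)*0 = 2 + 0 = 2)
h(E, T) = 0
L = 9 (L = (6/(-3) + 5)**2 = (6*(-1/3) + 5)**2 = (-2 + 5)**2 = 3**2 = 9)
h(g(P(-2, 0), 5), -11) + L*(-53) = 0 + 9*(-53) = 0 - 477 = -477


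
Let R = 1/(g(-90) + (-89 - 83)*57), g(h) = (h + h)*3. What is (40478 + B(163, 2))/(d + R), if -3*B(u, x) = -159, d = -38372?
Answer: -419252664/396919969 ≈ -1.0563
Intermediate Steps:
g(h) = 6*h (g(h) = (2*h)*3 = 6*h)
B(u, x) = 53 (B(u, x) = -1/3*(-159) = 53)
R = -1/10344 (R = 1/(6*(-90) + (-89 - 83)*57) = 1/(-540 - 172*57) = 1/(-540 - 9804) = 1/(-10344) = -1/10344 ≈ -9.6674e-5)
(40478 + B(163, 2))/(d + R) = (40478 + 53)/(-38372 - 1/10344) = 40531/(-396919969/10344) = 40531*(-10344/396919969) = -419252664/396919969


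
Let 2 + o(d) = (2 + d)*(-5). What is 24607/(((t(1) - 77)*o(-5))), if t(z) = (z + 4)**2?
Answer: -24607/676 ≈ -36.401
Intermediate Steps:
o(d) = -12 - 5*d (o(d) = -2 + (2 + d)*(-5) = -2 + (-10 - 5*d) = -12 - 5*d)
t(z) = (4 + z)**2
24607/(((t(1) - 77)*o(-5))) = 24607/((((4 + 1)**2 - 77)*(-12 - 5*(-5)))) = 24607/(((5**2 - 77)*(-12 + 25))) = 24607/(((25 - 77)*13)) = 24607/((-52*13)) = 24607/(-676) = 24607*(-1/676) = -24607/676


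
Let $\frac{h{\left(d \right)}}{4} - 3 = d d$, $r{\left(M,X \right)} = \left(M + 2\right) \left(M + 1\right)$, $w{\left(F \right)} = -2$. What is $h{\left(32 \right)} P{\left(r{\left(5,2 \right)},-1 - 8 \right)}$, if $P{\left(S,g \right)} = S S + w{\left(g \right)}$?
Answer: $7238296$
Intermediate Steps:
$r{\left(M,X \right)} = \left(1 + M\right) \left(2 + M\right)$ ($r{\left(M,X \right)} = \left(2 + M\right) \left(1 + M\right) = \left(1 + M\right) \left(2 + M\right)$)
$P{\left(S,g \right)} = -2 + S^{2}$ ($P{\left(S,g \right)} = S S - 2 = S^{2} - 2 = -2 + S^{2}$)
$h{\left(d \right)} = 12 + 4 d^{2}$ ($h{\left(d \right)} = 12 + 4 d d = 12 + 4 d^{2}$)
$h{\left(32 \right)} P{\left(r{\left(5,2 \right)},-1 - 8 \right)} = \left(12 + 4 \cdot 32^{2}\right) \left(-2 + \left(2 + 5^{2} + 3 \cdot 5\right)^{2}\right) = \left(12 + 4 \cdot 1024\right) \left(-2 + \left(2 + 25 + 15\right)^{2}\right) = \left(12 + 4096\right) \left(-2 + 42^{2}\right) = 4108 \left(-2 + 1764\right) = 4108 \cdot 1762 = 7238296$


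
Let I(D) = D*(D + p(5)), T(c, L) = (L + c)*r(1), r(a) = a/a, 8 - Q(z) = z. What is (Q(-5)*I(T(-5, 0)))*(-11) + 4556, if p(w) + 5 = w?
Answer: 981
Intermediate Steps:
p(w) = -5 + w
Q(z) = 8 - z
r(a) = 1
T(c, L) = L + c (T(c, L) = (L + c)*1 = L + c)
I(D) = D² (I(D) = D*(D + (-5 + 5)) = D*(D + 0) = D*D = D²)
(Q(-5)*I(T(-5, 0)))*(-11) + 4556 = ((8 - 1*(-5))*(0 - 5)²)*(-11) + 4556 = ((8 + 5)*(-5)²)*(-11) + 4556 = (13*25)*(-11) + 4556 = 325*(-11) + 4556 = -3575 + 4556 = 981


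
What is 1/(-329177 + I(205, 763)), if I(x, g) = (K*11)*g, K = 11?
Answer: -1/236854 ≈ -4.2220e-6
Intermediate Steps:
I(x, g) = 121*g (I(x, g) = (11*11)*g = 121*g)
1/(-329177 + I(205, 763)) = 1/(-329177 + 121*763) = 1/(-329177 + 92323) = 1/(-236854) = -1/236854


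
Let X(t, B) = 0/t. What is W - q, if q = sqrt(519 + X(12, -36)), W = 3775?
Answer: 3775 - sqrt(519) ≈ 3752.2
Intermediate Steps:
X(t, B) = 0
q = sqrt(519) (q = sqrt(519 + 0) = sqrt(519) ≈ 22.782)
W - q = 3775 - sqrt(519)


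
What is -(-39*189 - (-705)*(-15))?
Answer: 17946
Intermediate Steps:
-(-39*189 - (-705)*(-15)) = -(-7371 - 1*10575) = -(-7371 - 10575) = -1*(-17946) = 17946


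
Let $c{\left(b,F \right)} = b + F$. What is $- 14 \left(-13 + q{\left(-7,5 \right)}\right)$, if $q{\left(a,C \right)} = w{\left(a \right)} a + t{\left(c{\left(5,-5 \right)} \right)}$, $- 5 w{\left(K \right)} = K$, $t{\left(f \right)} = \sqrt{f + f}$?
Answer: $\frac{1596}{5} \approx 319.2$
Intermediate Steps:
$c{\left(b,F \right)} = F + b$
$t{\left(f \right)} = \sqrt{2} \sqrt{f}$ ($t{\left(f \right)} = \sqrt{2 f} = \sqrt{2} \sqrt{f}$)
$w{\left(K \right)} = - \frac{K}{5}$
$q{\left(a,C \right)} = - \frac{a^{2}}{5}$ ($q{\left(a,C \right)} = - \frac{a}{5} a + \sqrt{2} \sqrt{-5 + 5} = - \frac{a^{2}}{5} + \sqrt{2} \sqrt{0} = - \frac{a^{2}}{5} + \sqrt{2} \cdot 0 = - \frac{a^{2}}{5} + 0 = - \frac{a^{2}}{5}$)
$- 14 \left(-13 + q{\left(-7,5 \right)}\right) = - 14 \left(-13 - \frac{\left(-7\right)^{2}}{5}\right) = - 14 \left(-13 - \frac{49}{5}\right) = \left(-14\right) \left(- \frac{114}{5}\right) = \frac{1596}{5}$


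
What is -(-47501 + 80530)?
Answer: -33029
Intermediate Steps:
-(-47501 + 80530) = -1*33029 = -33029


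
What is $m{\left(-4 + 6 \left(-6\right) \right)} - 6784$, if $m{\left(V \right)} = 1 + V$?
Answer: $-6823$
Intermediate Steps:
$m{\left(-4 + 6 \left(-6\right) \right)} - 6784 = \left(1 + \left(-4 + 6 \left(-6\right)\right)\right) - 6784 = \left(1 - 40\right) - 6784 = -39 - 6784 = -6823$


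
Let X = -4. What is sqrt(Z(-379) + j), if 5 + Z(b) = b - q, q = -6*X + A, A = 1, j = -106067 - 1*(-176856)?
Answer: 6*sqrt(1955) ≈ 265.29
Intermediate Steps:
j = 70789 (j = -106067 + 176856 = 70789)
q = 25 (q = -6*(-4) + 1 = 24 + 1 = 25)
Z(b) = -30 + b (Z(b) = -5 + (b - 1*25) = -5 + (b - 25) = -5 + (-25 + b) = -30 + b)
sqrt(Z(-379) + j) = sqrt((-30 - 379) + 70789) = sqrt(-409 + 70789) = sqrt(70380) = 6*sqrt(1955)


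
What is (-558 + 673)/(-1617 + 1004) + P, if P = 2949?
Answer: 1807622/613 ≈ 2948.8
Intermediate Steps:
(-558 + 673)/(-1617 + 1004) + P = (-558 + 673)/(-1617 + 1004) + 2949 = 115/(-613) + 2949 = 115*(-1/613) + 2949 = -115/613 + 2949 = 1807622/613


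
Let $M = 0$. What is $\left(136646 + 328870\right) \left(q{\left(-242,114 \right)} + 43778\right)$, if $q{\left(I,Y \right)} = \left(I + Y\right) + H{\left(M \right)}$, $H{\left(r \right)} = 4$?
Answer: $20321635464$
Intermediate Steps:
$q{\left(I,Y \right)} = 4 + I + Y$ ($q{\left(I,Y \right)} = \left(I + Y\right) + 4 = 4 + I + Y$)
$\left(136646 + 328870\right) \left(q{\left(-242,114 \right)} + 43778\right) = \left(136646 + 328870\right) \left(\left(4 - 242 + 114\right) + 43778\right) = 465516 \left(-124 + 43778\right) = 465516 \cdot 43654 = 20321635464$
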